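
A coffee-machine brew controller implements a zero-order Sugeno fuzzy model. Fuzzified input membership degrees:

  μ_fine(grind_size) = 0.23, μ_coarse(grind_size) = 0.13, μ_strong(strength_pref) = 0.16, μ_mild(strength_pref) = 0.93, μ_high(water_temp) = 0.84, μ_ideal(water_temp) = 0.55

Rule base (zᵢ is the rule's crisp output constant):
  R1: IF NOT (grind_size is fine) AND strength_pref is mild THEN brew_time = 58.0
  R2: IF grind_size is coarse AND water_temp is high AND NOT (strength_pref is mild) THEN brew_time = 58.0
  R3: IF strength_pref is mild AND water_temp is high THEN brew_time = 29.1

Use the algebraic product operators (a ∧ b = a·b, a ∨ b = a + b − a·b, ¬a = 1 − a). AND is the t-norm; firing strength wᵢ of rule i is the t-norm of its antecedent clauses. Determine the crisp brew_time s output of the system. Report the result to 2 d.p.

43.00

R1 (z=58.0): ¬fine=1−0.23=0.77, mild=0.93; AND[a·b] → w = 0.7161
R2 (z=58.0): coarse=0.13, high=0.84, ¬mild=1−0.93=0.07; AND[a·b] → w = 0.0076
R3 (z=29.1): mild=0.93, high=0.84; AND[a·b] → w = 0.7812
Weighted average = (0.7161·58.0 + 0.0076·58.0 + 0.7812·29.1) / (0.7161 + 0.0076 + 0.7812)
  = 64.7101 / 1.5049 = 43.00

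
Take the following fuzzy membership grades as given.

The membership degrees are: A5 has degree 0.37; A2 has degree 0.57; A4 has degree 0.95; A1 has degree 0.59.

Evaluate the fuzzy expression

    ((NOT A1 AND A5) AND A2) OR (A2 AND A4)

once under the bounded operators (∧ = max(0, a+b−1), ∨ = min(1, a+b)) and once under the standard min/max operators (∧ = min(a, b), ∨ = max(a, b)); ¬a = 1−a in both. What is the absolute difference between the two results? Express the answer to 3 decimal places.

Under bounded:
  NOT A1 = 1 − 0.59 = 0.41
  NOT A1 AND A5 = max(0, a+b−1) on (0.41, 0.37) = 0.00
  (NOT A1 AND A5) AND A2 = max(0, a+b−1) on (0.00, 0.57) = 0.00
  A2 AND A4 = max(0, a+b−1) on (0.57, 0.95) = 0.52
  ((NOT A1 AND A5) AND A2) OR (A2 AND A4) = min(1, a+b) on (0.00, 0.52) = 0.52
  → value = 0.5200
Under standard min/max:
  NOT A1 = 1 − 0.59 = 0.41
  NOT A1 AND A5 = min(a, b) on (0.41, 0.37) = 0.37
  (NOT A1 AND A5) AND A2 = min(a, b) on (0.37, 0.57) = 0.37
  A2 AND A4 = min(a, b) on (0.57, 0.95) = 0.57
  ((NOT A1 AND A5) AND A2) OR (A2 AND A4) = max(a, b) on (0.37, 0.57) = 0.57
  → value = 0.5700
|0.5200 − 0.5700| = 0.050

0.050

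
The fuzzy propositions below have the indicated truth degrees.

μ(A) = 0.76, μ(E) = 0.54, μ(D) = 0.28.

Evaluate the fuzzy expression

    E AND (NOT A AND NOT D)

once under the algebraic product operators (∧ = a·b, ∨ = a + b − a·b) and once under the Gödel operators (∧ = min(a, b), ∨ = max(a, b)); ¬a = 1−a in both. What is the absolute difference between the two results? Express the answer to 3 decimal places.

0.147

Under algebraic product:
  NOT A = 1 − 0.7600 = 0.2400
  NOT D = 1 − 0.2800 = 0.7200
  NOT A AND NOT D = a·b on (0.2400, 0.7200) = 0.1728
  E AND (NOT A AND NOT D) = a·b on (0.5400, 0.1728) = 0.0933
  → value = 0.0933
Under Gödel:
  NOT A = 1 − 0.76 = 0.24
  NOT D = 1 − 0.28 = 0.72
  NOT A AND NOT D = min(a, b) on (0.24, 0.72) = 0.24
  E AND (NOT A AND NOT D) = min(a, b) on (0.54, 0.24) = 0.24
  → value = 0.2400
|0.0933 − 0.2400| = 0.147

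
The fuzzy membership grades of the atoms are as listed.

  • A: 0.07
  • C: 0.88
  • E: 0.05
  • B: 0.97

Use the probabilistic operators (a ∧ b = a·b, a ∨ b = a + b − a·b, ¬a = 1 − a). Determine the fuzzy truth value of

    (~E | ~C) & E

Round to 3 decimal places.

~E = 1 − 0.0500 = 0.9500
~C = 1 − 0.8800 = 0.1200
~E | ~C = a + b − a·b on (0.9500, 0.1200) = 0.9560
(~E | ~C) & E = a·b on (0.9560, 0.0500) = 0.0478

0.048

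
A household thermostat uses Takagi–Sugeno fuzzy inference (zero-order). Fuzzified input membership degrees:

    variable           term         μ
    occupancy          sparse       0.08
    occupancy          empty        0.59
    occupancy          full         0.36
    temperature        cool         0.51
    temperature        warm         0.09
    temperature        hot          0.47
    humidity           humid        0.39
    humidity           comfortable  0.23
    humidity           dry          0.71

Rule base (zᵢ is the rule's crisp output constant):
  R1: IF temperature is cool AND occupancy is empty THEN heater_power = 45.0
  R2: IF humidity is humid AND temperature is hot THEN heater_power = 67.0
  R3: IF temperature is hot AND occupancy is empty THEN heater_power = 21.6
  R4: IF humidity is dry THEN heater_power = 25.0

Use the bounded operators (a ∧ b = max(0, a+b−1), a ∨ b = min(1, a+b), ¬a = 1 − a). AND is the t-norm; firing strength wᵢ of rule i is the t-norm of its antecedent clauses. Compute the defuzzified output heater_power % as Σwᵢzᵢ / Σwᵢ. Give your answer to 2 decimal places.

R1 (z=45.0): cool=0.51, empty=0.59; AND[max(0, a+b−1)] → w = 0.10
R2 (z=67.0): humid=0.39, hot=0.47; AND[max(0, a+b−1)] → w = 0.00
R3 (z=21.6): hot=0.47, empty=0.59; AND[max(0, a+b−1)] → w = 0.06
R4 (z=25.0): dry=0.71 → w = 0.71
Weighted average = (0.10·45.0 + 0.00·67.0 + 0.06·21.6 + 0.71·25.0) / (0.10 + 0.00 + 0.06 + 0.71)
  = 23.5460 / 0.8700 = 27.06

27.06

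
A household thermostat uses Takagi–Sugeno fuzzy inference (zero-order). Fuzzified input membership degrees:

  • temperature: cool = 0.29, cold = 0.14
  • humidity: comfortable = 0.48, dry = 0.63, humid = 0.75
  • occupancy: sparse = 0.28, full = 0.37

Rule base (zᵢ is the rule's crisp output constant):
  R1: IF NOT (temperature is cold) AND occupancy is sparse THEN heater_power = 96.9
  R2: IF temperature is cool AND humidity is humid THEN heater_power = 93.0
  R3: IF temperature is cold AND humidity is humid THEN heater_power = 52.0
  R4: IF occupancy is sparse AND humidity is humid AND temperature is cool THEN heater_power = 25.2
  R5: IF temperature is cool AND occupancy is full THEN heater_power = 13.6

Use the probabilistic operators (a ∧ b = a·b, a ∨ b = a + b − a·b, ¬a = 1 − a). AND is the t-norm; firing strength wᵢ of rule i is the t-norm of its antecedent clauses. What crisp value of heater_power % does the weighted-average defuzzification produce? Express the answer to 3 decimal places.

R1 (z=96.9): ¬cold=1−0.14=0.86, sparse=0.28; AND[a·b] → w = 0.2408
R2 (z=93.0): cool=0.29, humid=0.75; AND[a·b] → w = 0.2175
R3 (z=52.0): cold=0.14, humid=0.75; AND[a·b] → w = 0.1050
R4 (z=25.2): sparse=0.28, humid=0.75, cool=0.29; AND[a·b] → w = 0.0609
R5 (z=13.6): cool=0.29, full=0.37; AND[a·b] → w = 0.1073
Weighted average = (0.2408·96.9 + 0.2175·93.0 + 0.1050·52.0 + 0.0609·25.2 + 0.1073·13.6) / (0.2408 + 0.2175 + 0.1050 + 0.0609 + 0.1073)
  = 52.0150 / 0.7315 = 71.107

71.107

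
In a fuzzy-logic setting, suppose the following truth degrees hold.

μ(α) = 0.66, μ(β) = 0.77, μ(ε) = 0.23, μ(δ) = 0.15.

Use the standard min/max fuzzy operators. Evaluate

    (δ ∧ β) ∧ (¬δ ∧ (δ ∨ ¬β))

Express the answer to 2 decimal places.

δ ∧ β = min(a, b) on (0.15, 0.77) = 0.15
¬δ = 1 − 0.15 = 0.85
¬β = 1 − 0.77 = 0.23
δ ∨ ¬β = max(a, b) on (0.15, 0.23) = 0.23
¬δ ∧ (δ ∨ ¬β) = min(a, b) on (0.85, 0.23) = 0.23
(δ ∧ β) ∧ (¬δ ∧ (δ ∨ ¬β)) = min(a, b) on (0.15, 0.23) = 0.15

0.15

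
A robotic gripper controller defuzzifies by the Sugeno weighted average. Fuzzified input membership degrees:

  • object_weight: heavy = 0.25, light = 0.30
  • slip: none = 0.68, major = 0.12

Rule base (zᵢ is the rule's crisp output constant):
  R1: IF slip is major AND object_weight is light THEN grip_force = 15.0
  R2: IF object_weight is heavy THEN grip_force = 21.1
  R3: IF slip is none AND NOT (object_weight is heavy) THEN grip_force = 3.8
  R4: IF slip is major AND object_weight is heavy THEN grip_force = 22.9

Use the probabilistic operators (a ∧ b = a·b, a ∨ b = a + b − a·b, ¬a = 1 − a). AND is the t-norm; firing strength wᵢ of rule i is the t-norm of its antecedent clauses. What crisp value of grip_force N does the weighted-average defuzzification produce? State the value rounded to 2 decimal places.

10.22

R1 (z=15.0): major=0.12, light=0.30; AND[a·b] → w = 0.0360
R2 (z=21.1): heavy=0.25 → w = 0.2500
R3 (z=3.8): none=0.68, ¬heavy=1−0.25=0.75; AND[a·b] → w = 0.5100
R4 (z=22.9): major=0.12, heavy=0.25; AND[a·b] → w = 0.0300
Weighted average = (0.0360·15.0 + 0.2500·21.1 + 0.5100·3.8 + 0.0300·22.9) / (0.0360 + 0.2500 + 0.5100 + 0.0300)
  = 8.4400 / 0.8260 = 10.22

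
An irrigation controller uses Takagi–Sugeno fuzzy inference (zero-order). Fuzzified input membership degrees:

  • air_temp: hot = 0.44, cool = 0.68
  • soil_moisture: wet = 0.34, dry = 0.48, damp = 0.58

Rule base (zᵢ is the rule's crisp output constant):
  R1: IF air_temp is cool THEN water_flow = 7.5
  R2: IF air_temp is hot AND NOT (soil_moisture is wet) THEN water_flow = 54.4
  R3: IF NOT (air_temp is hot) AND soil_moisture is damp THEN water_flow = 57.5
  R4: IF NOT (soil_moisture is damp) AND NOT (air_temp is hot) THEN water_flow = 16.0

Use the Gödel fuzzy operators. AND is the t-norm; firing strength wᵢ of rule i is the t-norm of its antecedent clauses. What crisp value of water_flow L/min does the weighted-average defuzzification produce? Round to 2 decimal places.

R1 (z=7.5): cool=0.68 → w = 0.68
R2 (z=54.4): hot=0.44, ¬wet=1−0.34=0.66; AND[min(a, b)] → w = 0.44
R3 (z=57.5): ¬hot=1−0.44=0.56, damp=0.58; AND[min(a, b)] → w = 0.56
R4 (z=16.0): ¬damp=1−0.58=0.42, ¬hot=1−0.44=0.56; AND[min(a, b)] → w = 0.42
Weighted average = (0.68·7.5 + 0.44·54.4 + 0.56·57.5 + 0.42·16.0) / (0.68 + 0.44 + 0.56 + 0.42)
  = 67.9560 / 2.1000 = 32.36

32.36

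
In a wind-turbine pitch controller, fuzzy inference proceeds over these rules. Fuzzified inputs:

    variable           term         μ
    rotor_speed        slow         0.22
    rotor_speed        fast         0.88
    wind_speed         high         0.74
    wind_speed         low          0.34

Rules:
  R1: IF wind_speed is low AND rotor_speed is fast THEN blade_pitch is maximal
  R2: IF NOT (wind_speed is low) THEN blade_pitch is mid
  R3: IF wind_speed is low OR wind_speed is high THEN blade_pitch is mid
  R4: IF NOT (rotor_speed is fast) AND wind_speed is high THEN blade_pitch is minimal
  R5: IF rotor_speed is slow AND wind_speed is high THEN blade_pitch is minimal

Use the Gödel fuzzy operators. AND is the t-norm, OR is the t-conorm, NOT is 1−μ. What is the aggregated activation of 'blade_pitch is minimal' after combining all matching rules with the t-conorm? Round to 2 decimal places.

R1: low=0.34, fast=0.88; AND[min(a, b)] → w = 0.34
R2: ¬low=1−0.34=0.66 → w = 0.66
R3: low=0.34, high=0.74; OR[max(a, b)] → w = 0.74
R4: ¬fast=1−0.88=0.12, high=0.74; AND[min(a, b)] → w = 0.12
R5: slow=0.22, high=0.74; AND[min(a, b)] → w = 0.22
Rules with consequent 'minimal': {R4, R5} → strengths 0.12, 0.22
Aggregate via t-conorm [max(a, b)]: 0.22

0.22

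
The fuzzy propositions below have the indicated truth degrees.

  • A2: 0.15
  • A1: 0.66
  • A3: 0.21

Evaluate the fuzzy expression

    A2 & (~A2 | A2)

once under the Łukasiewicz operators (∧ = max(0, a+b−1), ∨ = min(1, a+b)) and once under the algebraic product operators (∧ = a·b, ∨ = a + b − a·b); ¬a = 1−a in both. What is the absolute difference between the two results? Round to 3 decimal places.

Under Łukasiewicz:
  ~A2 = 1 − 0.15 = 0.85
  ~A2 | A2 = min(1, a+b) on (0.85, 0.15) = 1.00
  A2 & (~A2 | A2) = max(0, a+b−1) on (0.15, 1.00) = 0.15
  → value = 0.1500
Under algebraic product:
  ~A2 = 1 − 0.1500 = 0.8500
  ~A2 | A2 = a + b − a·b on (0.8500, 0.1500) = 0.8725
  A2 & (~A2 | A2) = a·b on (0.1500, 0.8725) = 0.1309
  → value = 0.1309
|0.1500 − 0.1309| = 0.019

0.019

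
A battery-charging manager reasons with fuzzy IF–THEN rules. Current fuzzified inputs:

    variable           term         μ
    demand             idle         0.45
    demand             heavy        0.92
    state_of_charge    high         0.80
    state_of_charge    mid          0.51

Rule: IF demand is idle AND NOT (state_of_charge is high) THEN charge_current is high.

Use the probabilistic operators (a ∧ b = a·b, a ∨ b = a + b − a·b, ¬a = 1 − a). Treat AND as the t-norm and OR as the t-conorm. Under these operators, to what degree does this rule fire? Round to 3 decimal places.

0.090

firing strength: idle=0.45, ¬high=1−0.80=0.20; AND[a·b] → w = 0.0900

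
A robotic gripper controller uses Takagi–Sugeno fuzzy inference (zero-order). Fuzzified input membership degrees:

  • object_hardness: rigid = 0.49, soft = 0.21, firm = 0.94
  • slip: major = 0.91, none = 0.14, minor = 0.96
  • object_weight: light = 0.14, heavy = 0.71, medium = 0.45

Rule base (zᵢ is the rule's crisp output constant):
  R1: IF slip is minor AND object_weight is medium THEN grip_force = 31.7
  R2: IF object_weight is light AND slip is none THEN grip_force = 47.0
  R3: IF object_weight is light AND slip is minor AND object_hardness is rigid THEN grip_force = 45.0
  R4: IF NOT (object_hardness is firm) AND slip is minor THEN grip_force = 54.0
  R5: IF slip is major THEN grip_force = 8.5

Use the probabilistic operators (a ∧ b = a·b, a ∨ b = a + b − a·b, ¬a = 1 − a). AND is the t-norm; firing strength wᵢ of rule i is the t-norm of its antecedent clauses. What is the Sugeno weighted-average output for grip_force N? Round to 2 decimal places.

19.14

R1 (z=31.7): minor=0.96, medium=0.45; AND[a·b] → w = 0.4320
R2 (z=47.0): light=0.14, none=0.14; AND[a·b] → w = 0.0196
R3 (z=45.0): light=0.14, minor=0.96, rigid=0.49; AND[a·b] → w = 0.0659
R4 (z=54.0): ¬firm=1−0.94=0.06, minor=0.96; AND[a·b] → w = 0.0576
R5 (z=8.5): major=0.91 → w = 0.9100
Weighted average = (0.4320·31.7 + 0.0196·47.0 + 0.0659·45.0 + 0.0576·54.0 + 0.9100·8.5) / (0.4320 + 0.0196 + 0.0659 + 0.0576 + 0.9100)
  = 28.4245 / 1.4851 = 19.14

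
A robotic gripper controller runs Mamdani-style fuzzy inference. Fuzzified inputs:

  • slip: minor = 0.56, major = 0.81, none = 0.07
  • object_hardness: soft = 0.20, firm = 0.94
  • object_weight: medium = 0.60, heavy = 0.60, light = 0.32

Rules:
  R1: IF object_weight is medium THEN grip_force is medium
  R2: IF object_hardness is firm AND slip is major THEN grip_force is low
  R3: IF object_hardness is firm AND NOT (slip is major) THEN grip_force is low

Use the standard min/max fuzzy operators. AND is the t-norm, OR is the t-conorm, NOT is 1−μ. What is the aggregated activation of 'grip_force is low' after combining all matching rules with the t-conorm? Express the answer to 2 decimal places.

R1: medium=0.60 → w = 0.60
R2: firm=0.94, major=0.81; AND[min(a, b)] → w = 0.81
R3: firm=0.94, ¬major=1−0.81=0.19; AND[min(a, b)] → w = 0.19
Rules with consequent 'low': {R2, R3} → strengths 0.81, 0.19
Aggregate via t-conorm [max(a, b)]: 0.81

0.81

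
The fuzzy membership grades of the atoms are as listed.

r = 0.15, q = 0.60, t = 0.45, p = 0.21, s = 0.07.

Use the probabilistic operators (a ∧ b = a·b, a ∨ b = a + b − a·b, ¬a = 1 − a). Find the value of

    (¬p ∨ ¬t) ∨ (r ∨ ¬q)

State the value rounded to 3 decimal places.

¬p = 1 − 0.2100 = 0.7900
¬t = 1 − 0.4500 = 0.5500
¬p ∨ ¬t = a + b − a·b on (0.7900, 0.5500) = 0.9055
¬q = 1 − 0.6000 = 0.4000
r ∨ ¬q = a + b − a·b on (0.1500, 0.4000) = 0.4900
(¬p ∨ ¬t) ∨ (r ∨ ¬q) = a + b − a·b on (0.9055, 0.4900) = 0.9518

0.952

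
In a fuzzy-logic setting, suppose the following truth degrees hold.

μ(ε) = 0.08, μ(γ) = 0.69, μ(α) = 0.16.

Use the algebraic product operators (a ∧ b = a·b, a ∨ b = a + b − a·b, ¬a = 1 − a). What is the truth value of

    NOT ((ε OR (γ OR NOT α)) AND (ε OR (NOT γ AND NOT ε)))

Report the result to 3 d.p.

0.673

NOT α = 1 − 0.1600 = 0.8400
γ OR NOT α = a + b − a·b on (0.6900, 0.8400) = 0.9504
ε OR (γ OR NOT α) = a + b − a·b on (0.0800, 0.9504) = 0.9544
NOT γ = 1 − 0.6900 = 0.3100
NOT ε = 1 − 0.0800 = 0.9200
NOT γ AND NOT ε = a·b on (0.3100, 0.9200) = 0.2852
ε OR (NOT γ AND NOT ε) = a + b − a·b on (0.0800, 0.2852) = 0.3424
(ε OR (γ OR NOT α)) AND (ε OR (NOT γ AND NOT ε)) = a·b on (0.9544, 0.3424) = 0.3268
NOT ((ε OR (γ OR NOT α)) AND (ε OR (NOT γ AND NOT ε))) = 1 − 0.3268 = 0.6732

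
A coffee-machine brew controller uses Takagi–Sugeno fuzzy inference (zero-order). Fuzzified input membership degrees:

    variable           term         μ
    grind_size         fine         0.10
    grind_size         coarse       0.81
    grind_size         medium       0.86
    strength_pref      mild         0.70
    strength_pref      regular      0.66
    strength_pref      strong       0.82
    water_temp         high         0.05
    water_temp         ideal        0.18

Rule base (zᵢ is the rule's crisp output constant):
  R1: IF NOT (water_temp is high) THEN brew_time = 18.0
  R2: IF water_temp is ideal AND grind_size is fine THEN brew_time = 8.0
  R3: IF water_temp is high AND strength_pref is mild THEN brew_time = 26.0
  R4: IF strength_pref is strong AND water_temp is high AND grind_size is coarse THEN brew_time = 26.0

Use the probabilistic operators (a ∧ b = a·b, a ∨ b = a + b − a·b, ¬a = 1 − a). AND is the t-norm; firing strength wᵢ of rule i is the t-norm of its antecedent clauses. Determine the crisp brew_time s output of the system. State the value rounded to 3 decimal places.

18.353

R1 (z=18.0): ¬high=1−0.05=0.95 → w = 0.9500
R2 (z=8.0): ideal=0.18, fine=0.10; AND[a·b] → w = 0.0180
R3 (z=26.0): high=0.05, mild=0.70; AND[a·b] → w = 0.0350
R4 (z=26.0): strong=0.82, high=0.05, coarse=0.81; AND[a·b] → w = 0.0332
Weighted average = (0.9500·18.0 + 0.0180·8.0 + 0.0350·26.0 + 0.0332·26.0) / (0.9500 + 0.0180 + 0.0350 + 0.0332)
  = 19.0175 / 1.0362 = 18.353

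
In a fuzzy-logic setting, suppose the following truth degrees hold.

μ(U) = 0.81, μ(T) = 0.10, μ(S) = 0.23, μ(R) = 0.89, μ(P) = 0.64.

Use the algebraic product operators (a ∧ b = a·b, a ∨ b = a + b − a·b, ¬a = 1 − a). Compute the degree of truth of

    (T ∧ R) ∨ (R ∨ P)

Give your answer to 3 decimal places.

T ∧ R = a·b on (0.1000, 0.8900) = 0.0890
R ∨ P = a + b − a·b on (0.8900, 0.6400) = 0.9604
(T ∧ R) ∨ (R ∨ P) = a + b − a·b on (0.0890, 0.9604) = 0.9639

0.964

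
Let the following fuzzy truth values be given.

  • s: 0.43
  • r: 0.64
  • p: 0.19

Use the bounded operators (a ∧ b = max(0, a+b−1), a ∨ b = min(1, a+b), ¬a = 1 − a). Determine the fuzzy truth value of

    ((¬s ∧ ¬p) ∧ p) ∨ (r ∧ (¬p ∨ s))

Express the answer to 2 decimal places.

0.64

¬s = 1 − 0.43 = 0.57
¬p = 1 − 0.19 = 0.81
¬s ∧ ¬p = max(0, a+b−1) on (0.57, 0.81) = 0.38
(¬s ∧ ¬p) ∧ p = max(0, a+b−1) on (0.38, 0.19) = 0.00
¬p = 1 − 0.19 = 0.81
¬p ∨ s = min(1, a+b) on (0.81, 0.43) = 1.00
r ∧ (¬p ∨ s) = max(0, a+b−1) on (0.64, 1.00) = 0.64
((¬s ∧ ¬p) ∧ p) ∨ (r ∧ (¬p ∨ s)) = min(1, a+b) on (0.00, 0.64) = 0.64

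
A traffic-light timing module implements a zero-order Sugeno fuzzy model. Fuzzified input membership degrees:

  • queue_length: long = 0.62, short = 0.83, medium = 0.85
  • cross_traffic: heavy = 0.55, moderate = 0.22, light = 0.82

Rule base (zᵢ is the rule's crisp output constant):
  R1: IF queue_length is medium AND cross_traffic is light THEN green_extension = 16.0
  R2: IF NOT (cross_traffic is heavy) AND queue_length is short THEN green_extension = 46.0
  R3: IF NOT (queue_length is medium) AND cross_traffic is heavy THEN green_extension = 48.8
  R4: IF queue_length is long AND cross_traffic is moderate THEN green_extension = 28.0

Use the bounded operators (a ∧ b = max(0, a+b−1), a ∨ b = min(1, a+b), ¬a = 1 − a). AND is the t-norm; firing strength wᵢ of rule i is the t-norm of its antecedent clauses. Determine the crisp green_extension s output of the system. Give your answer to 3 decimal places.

24.842

R1 (z=16.0): medium=0.85, light=0.82; AND[max(0, a+b−1)] → w = 0.67
R2 (z=46.0): ¬heavy=1−0.55=0.45, short=0.83; AND[max(0, a+b−1)] → w = 0.28
R3 (z=48.8): ¬medium=1−0.85=0.15, heavy=0.55; AND[max(0, a+b−1)] → w = 0.00
R4 (z=28.0): long=0.62, moderate=0.22; AND[max(0, a+b−1)] → w = 0.00
Weighted average = (0.67·16.0 + 0.28·46.0 + 0.00·48.8 + 0.00·28.0) / (0.67 + 0.28 + 0.00 + 0.00)
  = 23.6000 / 0.9500 = 24.842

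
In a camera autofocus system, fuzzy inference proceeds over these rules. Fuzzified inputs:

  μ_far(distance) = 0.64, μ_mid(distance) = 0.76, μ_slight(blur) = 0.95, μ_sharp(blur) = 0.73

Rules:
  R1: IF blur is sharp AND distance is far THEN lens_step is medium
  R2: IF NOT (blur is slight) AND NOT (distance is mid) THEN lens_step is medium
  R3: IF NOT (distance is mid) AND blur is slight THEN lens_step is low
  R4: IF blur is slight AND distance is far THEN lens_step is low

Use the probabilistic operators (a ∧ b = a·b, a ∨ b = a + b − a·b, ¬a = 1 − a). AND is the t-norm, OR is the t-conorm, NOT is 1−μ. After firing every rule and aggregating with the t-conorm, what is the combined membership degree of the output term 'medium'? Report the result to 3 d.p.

R1: sharp=0.73, far=0.64; AND[a·b] → w = 0.4672
R2: ¬slight=1−0.95=0.05, ¬mid=1−0.76=0.24; AND[a·b] → w = 0.0120
R3: ¬mid=1−0.76=0.24, slight=0.95; AND[a·b] → w = 0.2280
R4: slight=0.95, far=0.64; AND[a·b] → w = 0.6080
Rules with consequent 'medium': {R1, R2} → strengths 0.4672, 0.0120
Aggregate via t-conorm [a + b − a·b]: 0.4736

0.474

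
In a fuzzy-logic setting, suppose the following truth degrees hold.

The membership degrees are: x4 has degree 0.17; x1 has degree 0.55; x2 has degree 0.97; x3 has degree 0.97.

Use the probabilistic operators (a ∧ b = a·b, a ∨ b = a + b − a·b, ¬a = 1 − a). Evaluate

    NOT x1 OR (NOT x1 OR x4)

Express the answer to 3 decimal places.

0.749

NOT x1 = 1 − 0.5500 = 0.4500
NOT x1 = 1 − 0.5500 = 0.4500
NOT x1 OR x4 = a + b − a·b on (0.4500, 0.1700) = 0.5435
NOT x1 OR (NOT x1 OR x4) = a + b − a·b on (0.4500, 0.5435) = 0.7489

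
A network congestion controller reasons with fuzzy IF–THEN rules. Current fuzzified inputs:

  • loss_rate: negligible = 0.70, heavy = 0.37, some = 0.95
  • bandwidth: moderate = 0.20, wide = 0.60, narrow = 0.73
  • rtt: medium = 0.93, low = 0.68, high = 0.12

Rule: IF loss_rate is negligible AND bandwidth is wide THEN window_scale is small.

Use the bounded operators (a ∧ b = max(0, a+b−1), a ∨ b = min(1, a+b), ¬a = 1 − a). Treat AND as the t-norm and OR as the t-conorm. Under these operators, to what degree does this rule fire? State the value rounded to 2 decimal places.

firing strength: negligible=0.70, wide=0.60; AND[max(0, a+b−1)] → w = 0.30

0.30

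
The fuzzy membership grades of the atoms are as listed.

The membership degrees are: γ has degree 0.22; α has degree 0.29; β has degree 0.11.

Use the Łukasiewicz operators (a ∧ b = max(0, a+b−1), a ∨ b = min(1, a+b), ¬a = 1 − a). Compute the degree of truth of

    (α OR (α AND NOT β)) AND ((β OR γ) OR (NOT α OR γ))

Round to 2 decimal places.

NOT β = 1 − 0.11 = 0.89
α AND NOT β = max(0, a+b−1) on (0.29, 0.89) = 0.18
α OR (α AND NOT β) = min(1, a+b) on (0.29, 0.18) = 0.47
β OR γ = min(1, a+b) on (0.11, 0.22) = 0.33
NOT α = 1 − 0.29 = 0.71
NOT α OR γ = min(1, a+b) on (0.71, 0.22) = 0.93
(β OR γ) OR (NOT α OR γ) = min(1, a+b) on (0.33, 0.93) = 1.00
(α OR (α AND NOT β)) AND ((β OR γ) OR (NOT α OR γ)) = max(0, a+b−1) on (0.47, 1.00) = 0.47

0.47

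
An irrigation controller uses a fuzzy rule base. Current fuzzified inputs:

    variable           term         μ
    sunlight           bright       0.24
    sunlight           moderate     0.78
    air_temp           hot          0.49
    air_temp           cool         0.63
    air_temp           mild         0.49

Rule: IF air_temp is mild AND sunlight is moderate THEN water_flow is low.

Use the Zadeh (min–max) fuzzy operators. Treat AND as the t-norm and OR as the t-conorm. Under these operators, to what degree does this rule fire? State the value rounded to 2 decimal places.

firing strength: mild=0.49, moderate=0.78; AND[min(a, b)] → w = 0.49

0.49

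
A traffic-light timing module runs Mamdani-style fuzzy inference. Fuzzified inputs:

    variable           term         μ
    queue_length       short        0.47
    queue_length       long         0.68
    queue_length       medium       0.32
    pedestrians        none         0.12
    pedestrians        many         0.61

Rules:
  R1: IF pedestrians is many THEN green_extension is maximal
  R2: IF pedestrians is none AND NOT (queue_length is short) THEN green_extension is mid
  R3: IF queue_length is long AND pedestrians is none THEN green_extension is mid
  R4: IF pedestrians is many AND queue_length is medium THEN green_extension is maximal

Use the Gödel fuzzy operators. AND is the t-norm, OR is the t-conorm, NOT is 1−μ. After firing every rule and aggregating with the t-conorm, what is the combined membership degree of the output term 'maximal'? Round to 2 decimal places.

0.61

R1: many=0.61 → w = 0.61
R2: none=0.12, ¬short=1−0.47=0.53; AND[min(a, b)] → w = 0.12
R3: long=0.68, none=0.12; AND[min(a, b)] → w = 0.12
R4: many=0.61, medium=0.32; AND[min(a, b)] → w = 0.32
Rules with consequent 'maximal': {R1, R4} → strengths 0.61, 0.32
Aggregate via t-conorm [max(a, b)]: 0.61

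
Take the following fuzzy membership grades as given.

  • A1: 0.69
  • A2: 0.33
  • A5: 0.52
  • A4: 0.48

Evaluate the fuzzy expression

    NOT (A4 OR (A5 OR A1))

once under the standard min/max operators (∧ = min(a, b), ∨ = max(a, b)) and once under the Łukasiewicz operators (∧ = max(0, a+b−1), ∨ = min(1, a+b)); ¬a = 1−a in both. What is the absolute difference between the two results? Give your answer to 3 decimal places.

Under standard min/max:
  A5 OR A1 = max(a, b) on (0.52, 0.69) = 0.69
  A4 OR (A5 OR A1) = max(a, b) on (0.48, 0.69) = 0.69
  NOT (A4 OR (A5 OR A1)) = 1 − 0.69 = 0.31
  → value = 0.3100
Under Łukasiewicz:
  A5 OR A1 = min(1, a+b) on (0.52, 0.69) = 1.00
  A4 OR (A5 OR A1) = min(1, a+b) on (0.48, 1.00) = 1.00
  NOT (A4 OR (A5 OR A1)) = 1 − 1.00 = 0.00
  → value = 0.0000
|0.3100 − 0.0000| = 0.310

0.310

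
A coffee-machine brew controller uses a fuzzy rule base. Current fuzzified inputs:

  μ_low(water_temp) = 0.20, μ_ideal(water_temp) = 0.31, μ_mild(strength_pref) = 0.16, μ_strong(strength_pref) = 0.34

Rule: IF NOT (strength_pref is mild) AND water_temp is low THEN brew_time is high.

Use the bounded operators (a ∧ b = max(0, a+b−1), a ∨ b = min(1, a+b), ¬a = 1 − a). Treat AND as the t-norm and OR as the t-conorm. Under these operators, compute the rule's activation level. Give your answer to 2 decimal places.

firing strength: ¬mild=1−0.16=0.84, low=0.20; AND[max(0, a+b−1)] → w = 0.04

0.04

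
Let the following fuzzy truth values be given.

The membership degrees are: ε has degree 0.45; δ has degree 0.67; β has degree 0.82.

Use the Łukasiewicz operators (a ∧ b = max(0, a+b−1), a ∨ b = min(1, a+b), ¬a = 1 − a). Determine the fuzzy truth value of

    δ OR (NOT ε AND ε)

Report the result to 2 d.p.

NOT ε = 1 − 0.45 = 0.55
NOT ε AND ε = max(0, a+b−1) on (0.55, 0.45) = 0.00
δ OR (NOT ε AND ε) = min(1, a+b) on (0.67, 0.00) = 0.67

0.67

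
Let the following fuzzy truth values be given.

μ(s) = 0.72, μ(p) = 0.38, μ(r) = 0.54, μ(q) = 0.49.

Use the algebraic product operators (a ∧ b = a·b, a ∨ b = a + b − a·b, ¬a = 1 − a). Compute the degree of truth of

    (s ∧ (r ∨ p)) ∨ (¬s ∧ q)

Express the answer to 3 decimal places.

0.581

r ∨ p = a + b − a·b on (0.5400, 0.3800) = 0.7148
s ∧ (r ∨ p) = a·b on (0.7200, 0.7148) = 0.5147
¬s = 1 − 0.7200 = 0.2800
¬s ∧ q = a·b on (0.2800, 0.4900) = 0.1372
(s ∧ (r ∨ p)) ∨ (¬s ∧ q) = a + b − a·b on (0.5147, 0.1372) = 0.5812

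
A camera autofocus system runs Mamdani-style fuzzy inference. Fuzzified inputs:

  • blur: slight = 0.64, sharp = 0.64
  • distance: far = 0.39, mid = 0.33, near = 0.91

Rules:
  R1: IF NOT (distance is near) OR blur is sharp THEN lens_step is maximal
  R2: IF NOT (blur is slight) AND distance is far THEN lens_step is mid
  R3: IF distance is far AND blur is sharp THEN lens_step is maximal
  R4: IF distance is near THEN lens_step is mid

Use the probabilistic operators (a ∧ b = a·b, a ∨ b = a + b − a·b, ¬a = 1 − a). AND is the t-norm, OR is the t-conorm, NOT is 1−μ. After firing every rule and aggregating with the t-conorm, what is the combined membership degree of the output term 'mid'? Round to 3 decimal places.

R1: ¬near=1−0.91=0.09, sharp=0.64; OR[a + b − a·b] → w = 0.6724
R2: ¬slight=1−0.64=0.36, far=0.39; AND[a·b] → w = 0.1404
R3: far=0.39, sharp=0.64; AND[a·b] → w = 0.2496
R4: near=0.91 → w = 0.9100
Rules with consequent 'mid': {R2, R4} → strengths 0.1404, 0.9100
Aggregate via t-conorm [a + b − a·b]: 0.9226

0.923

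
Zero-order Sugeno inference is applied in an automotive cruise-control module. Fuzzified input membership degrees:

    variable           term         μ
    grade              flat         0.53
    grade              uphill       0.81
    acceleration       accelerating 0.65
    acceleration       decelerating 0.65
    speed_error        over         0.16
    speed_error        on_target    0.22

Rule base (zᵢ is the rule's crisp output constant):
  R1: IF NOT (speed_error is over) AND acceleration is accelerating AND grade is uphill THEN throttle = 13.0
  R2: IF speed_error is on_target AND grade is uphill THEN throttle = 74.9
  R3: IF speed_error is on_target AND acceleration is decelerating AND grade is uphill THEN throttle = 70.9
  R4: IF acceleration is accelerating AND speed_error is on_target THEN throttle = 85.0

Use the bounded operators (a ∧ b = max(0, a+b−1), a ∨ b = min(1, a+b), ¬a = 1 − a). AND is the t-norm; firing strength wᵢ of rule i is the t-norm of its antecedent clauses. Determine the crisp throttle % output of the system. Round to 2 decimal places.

R1 (z=13.0): ¬over=1−0.16=0.84, accelerating=0.65, uphill=0.81; AND[max(0, a+b−1)] → w = 0.30
R2 (z=74.9): on_target=0.22, uphill=0.81; AND[max(0, a+b−1)] → w = 0.03
R3 (z=70.9): on_target=0.22, decelerating=0.65, uphill=0.81; AND[max(0, a+b−1)] → w = 0.00
R4 (z=85.0): accelerating=0.65, on_target=0.22; AND[max(0, a+b−1)] → w = 0.00
Weighted average = (0.30·13.0 + 0.03·74.9 + 0.00·70.9 + 0.00·85.0) / (0.30 + 0.03 + 0.00 + 0.00)
  = 6.1470 / 0.3300 = 18.63

18.63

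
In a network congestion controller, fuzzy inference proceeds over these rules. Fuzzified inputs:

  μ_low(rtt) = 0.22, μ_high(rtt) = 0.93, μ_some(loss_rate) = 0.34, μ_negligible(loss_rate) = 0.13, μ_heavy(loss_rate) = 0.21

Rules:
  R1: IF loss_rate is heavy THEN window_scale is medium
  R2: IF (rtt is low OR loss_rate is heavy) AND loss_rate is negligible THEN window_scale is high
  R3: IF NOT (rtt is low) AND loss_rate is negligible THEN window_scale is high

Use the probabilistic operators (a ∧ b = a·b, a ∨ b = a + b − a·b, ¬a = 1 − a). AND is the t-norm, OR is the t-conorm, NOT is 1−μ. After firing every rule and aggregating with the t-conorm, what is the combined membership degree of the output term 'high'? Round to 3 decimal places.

R1: heavy=0.21 → w = 0.2100
R2: (low=0.22 OR heavy=0.21) = 0.3838; AND[a·b] with negligible=0.13 → w = 0.0499
R3: ¬low=1−0.22=0.78, negligible=0.13; AND[a·b] → w = 0.1014
Rules with consequent 'high': {R2, R3} → strengths 0.0499, 0.1014
Aggregate via t-conorm [a + b − a·b]: 0.1462

0.146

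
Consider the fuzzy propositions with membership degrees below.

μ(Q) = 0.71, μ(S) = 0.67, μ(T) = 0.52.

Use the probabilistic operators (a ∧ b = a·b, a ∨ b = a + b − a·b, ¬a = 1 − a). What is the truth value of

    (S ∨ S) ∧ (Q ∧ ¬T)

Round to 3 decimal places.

S ∨ S = a + b − a·b on (0.6700, 0.6700) = 0.8911
¬T = 1 − 0.5200 = 0.4800
Q ∧ ¬T = a·b on (0.7100, 0.4800) = 0.3408
(S ∨ S) ∧ (Q ∧ ¬T) = a·b on (0.8911, 0.3408) = 0.3037

0.304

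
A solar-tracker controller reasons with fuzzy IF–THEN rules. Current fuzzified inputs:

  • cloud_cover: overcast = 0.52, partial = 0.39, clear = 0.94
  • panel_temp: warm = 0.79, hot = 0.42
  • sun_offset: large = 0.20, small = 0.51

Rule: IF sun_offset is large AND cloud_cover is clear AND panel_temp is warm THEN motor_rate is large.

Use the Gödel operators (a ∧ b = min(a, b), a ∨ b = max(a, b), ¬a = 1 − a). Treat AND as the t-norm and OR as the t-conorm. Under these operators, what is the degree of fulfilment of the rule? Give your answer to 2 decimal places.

0.20

firing strength: large=0.20, clear=0.94, warm=0.79; AND[min(a, b)] → w = 0.20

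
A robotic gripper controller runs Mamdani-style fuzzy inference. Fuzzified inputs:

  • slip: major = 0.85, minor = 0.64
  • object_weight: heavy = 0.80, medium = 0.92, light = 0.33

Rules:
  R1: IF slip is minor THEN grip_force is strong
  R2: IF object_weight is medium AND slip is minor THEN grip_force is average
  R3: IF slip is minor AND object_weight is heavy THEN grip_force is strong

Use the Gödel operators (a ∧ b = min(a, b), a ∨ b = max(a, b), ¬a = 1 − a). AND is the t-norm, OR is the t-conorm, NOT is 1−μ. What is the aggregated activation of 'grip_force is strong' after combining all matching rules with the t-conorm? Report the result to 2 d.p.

0.64

R1: minor=0.64 → w = 0.64
R2: medium=0.92, minor=0.64; AND[min(a, b)] → w = 0.64
R3: minor=0.64, heavy=0.80; AND[min(a, b)] → w = 0.64
Rules with consequent 'strong': {R1, R3} → strengths 0.64, 0.64
Aggregate via t-conorm [max(a, b)]: 0.64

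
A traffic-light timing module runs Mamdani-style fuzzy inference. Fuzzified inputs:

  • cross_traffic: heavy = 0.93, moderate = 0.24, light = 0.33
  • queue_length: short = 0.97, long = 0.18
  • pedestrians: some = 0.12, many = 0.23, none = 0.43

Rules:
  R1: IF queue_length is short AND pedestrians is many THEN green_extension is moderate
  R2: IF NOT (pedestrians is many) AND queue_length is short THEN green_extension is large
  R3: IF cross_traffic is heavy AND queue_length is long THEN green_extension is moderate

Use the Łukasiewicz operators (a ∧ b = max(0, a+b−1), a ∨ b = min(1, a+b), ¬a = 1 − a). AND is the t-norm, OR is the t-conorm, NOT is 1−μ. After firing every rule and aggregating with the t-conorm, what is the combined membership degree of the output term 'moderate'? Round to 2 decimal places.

R1: short=0.97, many=0.23; AND[max(0, a+b−1)] → w = 0.20
R2: ¬many=1−0.23=0.77, short=0.97; AND[max(0, a+b−1)] → w = 0.74
R3: heavy=0.93, long=0.18; AND[max(0, a+b−1)] → w = 0.11
Rules with consequent 'moderate': {R1, R3} → strengths 0.20, 0.11
Aggregate via t-conorm [min(1, a+b)]: 0.31

0.31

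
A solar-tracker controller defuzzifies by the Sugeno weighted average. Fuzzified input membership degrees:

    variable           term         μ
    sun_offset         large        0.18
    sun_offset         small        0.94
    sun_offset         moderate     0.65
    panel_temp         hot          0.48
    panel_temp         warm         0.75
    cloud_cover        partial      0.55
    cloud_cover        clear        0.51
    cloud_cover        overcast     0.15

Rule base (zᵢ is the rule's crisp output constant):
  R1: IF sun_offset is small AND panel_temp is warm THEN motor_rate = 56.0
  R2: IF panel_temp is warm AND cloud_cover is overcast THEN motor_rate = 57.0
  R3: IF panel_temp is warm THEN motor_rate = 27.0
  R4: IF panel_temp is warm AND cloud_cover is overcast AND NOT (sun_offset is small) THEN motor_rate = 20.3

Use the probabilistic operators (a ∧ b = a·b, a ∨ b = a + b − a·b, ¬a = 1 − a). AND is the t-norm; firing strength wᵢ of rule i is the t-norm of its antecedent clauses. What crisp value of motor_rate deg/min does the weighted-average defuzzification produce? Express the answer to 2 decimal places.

42.10

R1 (z=56.0): small=0.94, warm=0.75; AND[a·b] → w = 0.7050
R2 (z=57.0): warm=0.75, overcast=0.15; AND[a·b] → w = 0.1125
R3 (z=27.0): warm=0.75 → w = 0.7500
R4 (z=20.3): warm=0.75, overcast=0.15, ¬small=1−0.94=0.06; AND[a·b] → w = 0.0068
Weighted average = (0.7050·56.0 + 0.1125·57.0 + 0.7500·27.0 + 0.0068·20.3) / (0.7050 + 0.1125 + 0.7500 + 0.0068)
  = 66.2795 / 1.5742 = 42.10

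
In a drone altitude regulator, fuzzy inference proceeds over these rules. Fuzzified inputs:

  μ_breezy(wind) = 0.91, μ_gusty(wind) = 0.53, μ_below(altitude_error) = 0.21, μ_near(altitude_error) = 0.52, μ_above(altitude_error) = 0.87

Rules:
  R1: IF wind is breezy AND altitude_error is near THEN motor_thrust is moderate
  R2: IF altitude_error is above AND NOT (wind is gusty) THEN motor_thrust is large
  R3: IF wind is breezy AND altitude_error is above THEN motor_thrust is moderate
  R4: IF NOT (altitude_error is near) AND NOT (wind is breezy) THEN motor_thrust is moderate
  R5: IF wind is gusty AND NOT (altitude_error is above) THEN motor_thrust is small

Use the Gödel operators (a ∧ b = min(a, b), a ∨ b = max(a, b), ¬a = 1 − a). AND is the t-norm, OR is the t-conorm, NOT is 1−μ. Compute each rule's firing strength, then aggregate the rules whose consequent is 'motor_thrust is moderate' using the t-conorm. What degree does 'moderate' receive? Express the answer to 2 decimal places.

R1: breezy=0.91, near=0.52; AND[min(a, b)] → w = 0.52
R2: above=0.87, ¬gusty=1−0.53=0.47; AND[min(a, b)] → w = 0.47
R3: breezy=0.91, above=0.87; AND[min(a, b)] → w = 0.87
R4: ¬near=1−0.52=0.48, ¬breezy=1−0.91=0.09; AND[min(a, b)] → w = 0.09
R5: gusty=0.53, ¬above=1−0.87=0.13; AND[min(a, b)] → w = 0.13
Rules with consequent 'moderate': {R1, R3, R4} → strengths 0.52, 0.87, 0.09
Aggregate via t-conorm [max(a, b)]: 0.87

0.87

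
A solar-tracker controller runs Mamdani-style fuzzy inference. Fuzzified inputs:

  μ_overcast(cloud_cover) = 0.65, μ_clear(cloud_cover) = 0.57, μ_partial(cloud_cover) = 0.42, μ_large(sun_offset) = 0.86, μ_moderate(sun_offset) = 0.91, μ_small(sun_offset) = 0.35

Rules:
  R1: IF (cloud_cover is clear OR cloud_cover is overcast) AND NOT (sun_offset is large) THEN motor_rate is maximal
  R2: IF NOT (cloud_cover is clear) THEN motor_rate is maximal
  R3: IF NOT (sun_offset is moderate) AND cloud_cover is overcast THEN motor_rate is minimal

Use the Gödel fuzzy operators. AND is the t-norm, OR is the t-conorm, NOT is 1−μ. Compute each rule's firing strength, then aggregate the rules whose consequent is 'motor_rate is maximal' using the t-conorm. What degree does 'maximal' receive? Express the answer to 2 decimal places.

0.43

R1: (clear=0.57 OR overcast=0.65) = 0.65; AND[min(a, b)] with ¬large=1−0.86=0.14 → w = 0.14
R2: ¬clear=1−0.57=0.43 → w = 0.43
R3: ¬moderate=1−0.91=0.09, overcast=0.65; AND[min(a, b)] → w = 0.09
Rules with consequent 'maximal': {R1, R2} → strengths 0.14, 0.43
Aggregate via t-conorm [max(a, b)]: 0.43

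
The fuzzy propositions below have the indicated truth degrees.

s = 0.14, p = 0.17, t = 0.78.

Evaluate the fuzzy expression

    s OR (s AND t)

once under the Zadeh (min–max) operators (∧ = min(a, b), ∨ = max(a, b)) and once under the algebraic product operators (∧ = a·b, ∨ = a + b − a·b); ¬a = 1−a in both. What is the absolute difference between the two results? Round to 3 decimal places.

Under Zadeh (min–max):
  s AND t = min(a, b) on (0.14, 0.78) = 0.14
  s OR (s AND t) = max(a, b) on (0.14, 0.14) = 0.14
  → value = 0.1400
Under algebraic product:
  s AND t = a·b on (0.1400, 0.7800) = 0.1092
  s OR (s AND t) = a + b − a·b on (0.1400, 0.1092) = 0.2339
  → value = 0.2339
|0.1400 − 0.2339| = 0.094

0.094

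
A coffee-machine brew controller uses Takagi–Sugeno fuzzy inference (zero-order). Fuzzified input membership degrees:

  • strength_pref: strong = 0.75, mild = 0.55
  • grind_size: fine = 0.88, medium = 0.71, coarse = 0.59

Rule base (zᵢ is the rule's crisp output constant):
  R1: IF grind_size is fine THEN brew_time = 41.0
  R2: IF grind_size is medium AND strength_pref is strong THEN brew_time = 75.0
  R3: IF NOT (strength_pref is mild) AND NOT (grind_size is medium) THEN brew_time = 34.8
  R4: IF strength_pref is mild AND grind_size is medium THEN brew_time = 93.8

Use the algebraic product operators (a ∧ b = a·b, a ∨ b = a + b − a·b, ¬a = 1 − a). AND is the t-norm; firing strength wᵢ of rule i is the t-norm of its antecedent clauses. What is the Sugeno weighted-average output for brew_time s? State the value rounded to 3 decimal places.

R1 (z=41.0): fine=0.88 → w = 0.8800
R2 (z=75.0): medium=0.71, strong=0.75; AND[a·b] → w = 0.5325
R3 (z=34.8): ¬mild=1−0.55=0.45, ¬medium=1−0.71=0.29; AND[a·b] → w = 0.1305
R4 (z=93.8): mild=0.55, medium=0.71; AND[a·b] → w = 0.3905
Weighted average = (0.8800·41.0 + 0.5325·75.0 + 0.1305·34.8 + 0.3905·93.8) / (0.8800 + 0.5325 + 0.1305 + 0.3905)
  = 117.1878 / 1.9335 = 60.609

60.609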